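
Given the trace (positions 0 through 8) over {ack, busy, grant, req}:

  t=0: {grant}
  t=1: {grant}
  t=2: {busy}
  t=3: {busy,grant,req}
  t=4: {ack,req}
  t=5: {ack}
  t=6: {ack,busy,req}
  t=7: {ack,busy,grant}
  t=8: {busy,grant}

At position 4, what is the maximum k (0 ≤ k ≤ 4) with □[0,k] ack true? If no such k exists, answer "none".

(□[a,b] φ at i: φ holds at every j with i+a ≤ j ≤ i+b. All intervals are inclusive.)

ack must hold from j=4 onward; find where it first fails.
  j=4: holds
  j=5: holds
  j=6: holds
  j=7: holds
  j=8: fails
Holds on [4,7], so largest k = 3.

3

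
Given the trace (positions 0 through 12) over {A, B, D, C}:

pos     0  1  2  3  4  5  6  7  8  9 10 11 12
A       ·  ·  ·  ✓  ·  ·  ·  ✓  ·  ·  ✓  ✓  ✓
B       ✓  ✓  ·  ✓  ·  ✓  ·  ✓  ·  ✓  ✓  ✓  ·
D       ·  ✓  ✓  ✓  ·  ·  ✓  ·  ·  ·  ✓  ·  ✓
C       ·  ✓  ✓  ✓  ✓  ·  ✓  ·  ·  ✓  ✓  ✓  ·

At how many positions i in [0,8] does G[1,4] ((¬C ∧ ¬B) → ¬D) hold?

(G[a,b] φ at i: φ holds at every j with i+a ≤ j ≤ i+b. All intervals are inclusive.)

8

Evaluate at each i in [0,8]:
  i=0: ✓ (all of [1,4])
  i=1: ✓ (all of [2,5])
  i=2: ✓ (all of [3,6])
  i=3: ✓ (all of [4,7])
  i=4: ✓ (all of [5,8])
  i=5: ✓ (all of [6,9])
  i=6: ✓ (all of [7,10])
  i=7: ✓ (all of [8,11])
  i=8: ✗ (fails at j=12)
Positions where it holds: {0, 1, 2, 3, 4, 5, 6, 7} → 8.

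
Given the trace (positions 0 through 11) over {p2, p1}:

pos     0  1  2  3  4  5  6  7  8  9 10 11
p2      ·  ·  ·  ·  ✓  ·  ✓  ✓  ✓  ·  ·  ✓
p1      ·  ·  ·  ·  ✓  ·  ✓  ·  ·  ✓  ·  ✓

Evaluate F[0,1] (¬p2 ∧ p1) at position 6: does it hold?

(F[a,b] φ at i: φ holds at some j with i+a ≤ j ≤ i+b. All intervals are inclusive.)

Check (¬p2 ∧ p1) at each j in [6,7]:
  j=6: false
  j=7: false
No position in the window satisfies it → formula fails.

Does not hold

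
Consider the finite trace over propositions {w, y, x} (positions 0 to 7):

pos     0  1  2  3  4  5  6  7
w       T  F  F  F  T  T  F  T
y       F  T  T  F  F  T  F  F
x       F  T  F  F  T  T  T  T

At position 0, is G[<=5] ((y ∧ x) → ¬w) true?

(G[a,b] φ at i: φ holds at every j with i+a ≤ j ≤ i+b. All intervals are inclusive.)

No

Check ((y ∧ x) → ¬w) at every j in [0,5]:
  j=0: antecedent false → ✓
  j=1: antecedent true; consequent true → ✓
  j=2: antecedent false → ✓
  j=3: antecedent false → ✓
  j=4: antecedent false → ✓
  j=5: antecedent true; consequent false → ✗
Fails at j=5 → formula fails.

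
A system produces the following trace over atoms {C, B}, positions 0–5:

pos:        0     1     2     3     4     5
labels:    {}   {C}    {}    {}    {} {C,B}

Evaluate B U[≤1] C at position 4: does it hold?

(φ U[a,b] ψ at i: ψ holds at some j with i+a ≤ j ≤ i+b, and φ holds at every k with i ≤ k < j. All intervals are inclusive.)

Need some j in [4,5] with C, and B at every k in [4,j-1].
  j=4: C false.
  j=5: C holds, but B fails at k=4 → not this j.
No j in the window works → until fails.

False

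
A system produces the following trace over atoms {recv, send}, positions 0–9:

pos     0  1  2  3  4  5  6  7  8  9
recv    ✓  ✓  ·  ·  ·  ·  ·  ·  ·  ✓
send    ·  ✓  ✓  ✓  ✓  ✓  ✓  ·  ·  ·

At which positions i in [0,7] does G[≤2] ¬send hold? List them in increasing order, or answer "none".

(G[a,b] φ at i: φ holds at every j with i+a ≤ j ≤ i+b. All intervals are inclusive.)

7

Evaluate at each i in [0,7]:
  i=0: ✗ (fails at j=1)
  i=1: ✗ (fails at j=1)
  i=2: ✗ (fails at j=2)
  i=3: ✗ (fails at j=3)
  i=4: ✗ (fails at j=4)
  i=5: ✗ (fails at j=5)
  i=6: ✗ (fails at j=6)
  i=7: ✓ (all of [7,9])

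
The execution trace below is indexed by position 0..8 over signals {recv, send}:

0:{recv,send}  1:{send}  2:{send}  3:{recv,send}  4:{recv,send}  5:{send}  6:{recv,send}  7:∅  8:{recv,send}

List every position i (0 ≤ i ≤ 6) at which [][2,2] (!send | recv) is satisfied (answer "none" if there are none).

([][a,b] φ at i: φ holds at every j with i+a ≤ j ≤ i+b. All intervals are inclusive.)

Evaluate at each i in [0,6]:
  i=0: ✗ (fails at j=2)
  i=1: ✓ (all of [3,3])
  i=2: ✓ (all of [4,4])
  i=3: ✗ (fails at j=5)
  i=4: ✓ (all of [6,6])
  i=5: ✓ (all of [7,7])
  i=6: ✓ (all of [8,8])

1, 2, 4, 5, 6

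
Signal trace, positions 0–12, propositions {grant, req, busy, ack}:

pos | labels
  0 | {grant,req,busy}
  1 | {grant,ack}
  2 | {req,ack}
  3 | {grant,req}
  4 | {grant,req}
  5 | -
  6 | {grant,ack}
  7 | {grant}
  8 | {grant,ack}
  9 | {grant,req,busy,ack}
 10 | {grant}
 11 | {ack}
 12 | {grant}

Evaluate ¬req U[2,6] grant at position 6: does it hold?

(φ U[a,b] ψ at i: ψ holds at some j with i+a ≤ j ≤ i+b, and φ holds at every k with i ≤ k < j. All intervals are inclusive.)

Need some j in [8,12] with grant, and ¬req at every k in [6,j-1].
  j=8: grant holds; ¬req holds at every k in [6,7] → satisfied.

True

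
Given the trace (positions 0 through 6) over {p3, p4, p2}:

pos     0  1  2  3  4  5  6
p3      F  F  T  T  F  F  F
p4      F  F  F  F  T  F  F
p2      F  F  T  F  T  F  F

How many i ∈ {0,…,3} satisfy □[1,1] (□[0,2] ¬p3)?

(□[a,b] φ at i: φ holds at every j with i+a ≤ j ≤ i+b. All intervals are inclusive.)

Evaluate at each i in [0,3]:
  i=0: ✗ (fails at j=1)
  i=1: ✗ (fails at j=2)
  i=2: ✗ (fails at j=3)
  i=3: ✓ (all of [4,4])
Positions where it holds: {3} → 1.

1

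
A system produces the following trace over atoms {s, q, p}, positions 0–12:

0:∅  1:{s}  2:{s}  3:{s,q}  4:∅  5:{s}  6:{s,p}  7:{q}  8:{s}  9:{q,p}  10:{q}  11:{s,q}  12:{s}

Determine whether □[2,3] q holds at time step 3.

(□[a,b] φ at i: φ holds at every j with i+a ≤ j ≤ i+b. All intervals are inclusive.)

Check q at every j in [5,6]:
  j=5: false
  j=6: false
Fails at j=5 → formula fails.

False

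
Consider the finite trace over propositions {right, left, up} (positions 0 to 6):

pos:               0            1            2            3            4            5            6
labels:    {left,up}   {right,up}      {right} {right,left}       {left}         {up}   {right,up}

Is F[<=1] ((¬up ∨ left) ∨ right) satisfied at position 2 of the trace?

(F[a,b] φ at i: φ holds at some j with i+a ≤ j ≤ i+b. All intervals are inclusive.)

True

Check ((¬up ∨ left) ∨ right) at each j in [2,3]:
  j=2: true
  j=3: true
Found at j=2 → formula holds.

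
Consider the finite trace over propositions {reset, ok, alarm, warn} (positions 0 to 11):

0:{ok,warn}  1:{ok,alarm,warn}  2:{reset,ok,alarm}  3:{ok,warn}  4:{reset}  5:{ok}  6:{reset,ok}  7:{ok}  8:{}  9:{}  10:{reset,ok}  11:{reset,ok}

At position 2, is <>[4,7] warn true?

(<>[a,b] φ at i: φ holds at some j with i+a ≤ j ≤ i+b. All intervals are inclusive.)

Check warn at each j in [6,9]:
  j=6: false
  j=7: false
  j=8: false
  j=9: false
No position in the window satisfies it → formula fails.

False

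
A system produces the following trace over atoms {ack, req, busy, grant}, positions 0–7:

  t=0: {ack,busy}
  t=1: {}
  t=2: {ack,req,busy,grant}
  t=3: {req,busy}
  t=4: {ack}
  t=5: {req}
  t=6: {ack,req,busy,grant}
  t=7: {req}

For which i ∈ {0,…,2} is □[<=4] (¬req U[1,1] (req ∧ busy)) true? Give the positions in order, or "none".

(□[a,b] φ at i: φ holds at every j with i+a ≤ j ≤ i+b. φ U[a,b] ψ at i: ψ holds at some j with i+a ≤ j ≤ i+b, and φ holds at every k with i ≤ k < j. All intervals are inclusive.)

none

Evaluate at each i in [0,2]:
  i=0: ✗ (fails at j=0)
  i=1: ✗ (fails at j=2)
  i=2: ✗ (fails at j=2)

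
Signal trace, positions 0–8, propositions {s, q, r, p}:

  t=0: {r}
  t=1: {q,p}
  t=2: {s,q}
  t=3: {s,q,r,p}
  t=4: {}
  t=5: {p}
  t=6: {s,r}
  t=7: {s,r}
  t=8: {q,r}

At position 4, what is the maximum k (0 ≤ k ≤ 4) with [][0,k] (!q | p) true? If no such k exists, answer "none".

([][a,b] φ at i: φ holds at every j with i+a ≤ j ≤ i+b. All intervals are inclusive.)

3

(!q | p) must hold from j=4 onward; find where it first fails.
  j=4: holds
  j=5: holds
  j=6: holds
  j=7: holds
  j=8: fails
Holds on [4,7], so largest k = 3.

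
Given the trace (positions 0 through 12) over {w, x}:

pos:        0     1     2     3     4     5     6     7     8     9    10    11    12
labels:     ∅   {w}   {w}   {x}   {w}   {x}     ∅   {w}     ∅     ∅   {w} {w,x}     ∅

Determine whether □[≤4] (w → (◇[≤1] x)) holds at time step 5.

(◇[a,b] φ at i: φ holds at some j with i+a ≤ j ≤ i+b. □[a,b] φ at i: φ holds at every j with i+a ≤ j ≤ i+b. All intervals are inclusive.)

False

Check (w → (◇[≤1] x)) at every j in [5,9]:
  j=5: antecedent false → ✓
  j=6: antecedent false → ✓
  j=7: antecedent true; consequent fails (none in [7,8]) → ✗
  j=8: antecedent false → ✓
  j=9: antecedent false → ✓
Fails at j=7 → formula fails.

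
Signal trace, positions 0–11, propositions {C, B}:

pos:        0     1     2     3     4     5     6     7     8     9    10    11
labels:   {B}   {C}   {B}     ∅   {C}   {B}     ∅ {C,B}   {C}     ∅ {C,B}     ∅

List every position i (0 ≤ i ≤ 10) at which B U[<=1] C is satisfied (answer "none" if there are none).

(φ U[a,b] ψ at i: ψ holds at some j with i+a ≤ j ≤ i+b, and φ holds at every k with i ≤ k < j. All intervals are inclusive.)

0, 1, 4, 7, 8, 10

Evaluate at each i in [0,10]:
  i=0: ✓ (rhs at j=1; lhs holds on [0,0])
  i=1: ✓ (rhs at j=1)
  i=2: ✗ (no rhs in [2,3])
  i=3: ✗ (lhs fails at k=3 before rhs at j=4)
  i=4: ✓ (rhs at j=4)
  i=5: ✗ (no rhs in [5,6])
  i=6: ✗ (lhs fails at k=6 before rhs at j=7)
  i=7: ✓ (rhs at j=7)
  i=8: ✓ (rhs at j=8)
  i=9: ✗ (lhs fails at k=9 before rhs at j=10)
  i=10: ✓ (rhs at j=10)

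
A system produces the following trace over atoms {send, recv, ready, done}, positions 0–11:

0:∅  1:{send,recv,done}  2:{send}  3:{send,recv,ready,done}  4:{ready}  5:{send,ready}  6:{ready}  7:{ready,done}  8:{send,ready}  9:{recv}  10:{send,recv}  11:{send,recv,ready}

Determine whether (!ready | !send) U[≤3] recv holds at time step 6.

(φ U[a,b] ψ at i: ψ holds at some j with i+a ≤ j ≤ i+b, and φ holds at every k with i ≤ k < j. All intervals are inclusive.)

Need some j in [6,9] with recv, and (!ready | !send) at every k in [6,j-1].
  j=6: recv false.
  j=7: recv false.
  j=8: recv false.
  j=9: recv holds, but (!ready | !send) fails at k=8 → not this j.
No j in the window works → until fails.

Does not hold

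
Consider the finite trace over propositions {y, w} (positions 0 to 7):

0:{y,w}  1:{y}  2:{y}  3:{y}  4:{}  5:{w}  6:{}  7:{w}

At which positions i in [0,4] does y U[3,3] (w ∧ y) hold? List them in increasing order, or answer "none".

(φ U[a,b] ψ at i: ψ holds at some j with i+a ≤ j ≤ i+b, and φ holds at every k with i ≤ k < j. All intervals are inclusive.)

Evaluate at each i in [0,4]:
  i=0: ✗ (no rhs in [3,3])
  i=1: ✗ (no rhs in [4,4])
  i=2: ✗ (no rhs in [5,5])
  i=3: ✗ (no rhs in [6,6])
  i=4: ✗ (no rhs in [7,7])

none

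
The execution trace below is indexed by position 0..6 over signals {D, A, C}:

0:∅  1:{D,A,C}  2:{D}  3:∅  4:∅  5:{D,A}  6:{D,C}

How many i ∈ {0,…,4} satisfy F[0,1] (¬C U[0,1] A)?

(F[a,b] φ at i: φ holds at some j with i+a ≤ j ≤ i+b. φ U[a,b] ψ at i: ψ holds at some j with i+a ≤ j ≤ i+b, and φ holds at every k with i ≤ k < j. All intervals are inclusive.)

4

Evaluate at each i in [0,4]:
  i=0: ✓ (witness j=0)
  i=1: ✓ (witness j=1)
  i=2: ✗ (none in [2,3])
  i=3: ✓ (witness j=4)
  i=4: ✓ (witness j=4)
Positions where it holds: {0, 1, 3, 4} → 4.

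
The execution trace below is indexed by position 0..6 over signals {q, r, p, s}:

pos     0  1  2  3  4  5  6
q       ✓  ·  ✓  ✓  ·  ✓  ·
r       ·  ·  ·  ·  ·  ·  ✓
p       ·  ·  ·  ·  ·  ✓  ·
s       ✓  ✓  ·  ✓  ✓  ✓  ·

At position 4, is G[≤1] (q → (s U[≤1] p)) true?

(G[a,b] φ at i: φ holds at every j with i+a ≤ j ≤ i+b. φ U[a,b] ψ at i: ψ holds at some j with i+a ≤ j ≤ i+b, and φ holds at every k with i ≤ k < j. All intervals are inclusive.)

Check (q → (s U[≤1] p)) at every j in [4,5]:
  j=4: antecedent false → ✓
  j=5: antecedent true; consequent holds → ✓
All positions satisfy it → formula holds.

Holds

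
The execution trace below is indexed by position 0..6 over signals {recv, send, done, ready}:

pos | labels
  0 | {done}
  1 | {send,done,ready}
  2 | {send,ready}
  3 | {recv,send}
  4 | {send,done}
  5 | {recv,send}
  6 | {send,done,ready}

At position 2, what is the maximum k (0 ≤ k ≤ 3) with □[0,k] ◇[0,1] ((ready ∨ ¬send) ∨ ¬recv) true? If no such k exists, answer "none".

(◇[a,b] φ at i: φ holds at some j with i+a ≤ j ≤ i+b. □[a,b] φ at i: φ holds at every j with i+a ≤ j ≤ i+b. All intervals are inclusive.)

3

◇[0,1] ((ready ∨ ¬send) ∨ ¬recv) must hold from j=2 onward; find where it first fails.
  j=2: holds
  j=3: holds
  j=4: holds
  j=5: holds
Holds through j=5; largest k = 3.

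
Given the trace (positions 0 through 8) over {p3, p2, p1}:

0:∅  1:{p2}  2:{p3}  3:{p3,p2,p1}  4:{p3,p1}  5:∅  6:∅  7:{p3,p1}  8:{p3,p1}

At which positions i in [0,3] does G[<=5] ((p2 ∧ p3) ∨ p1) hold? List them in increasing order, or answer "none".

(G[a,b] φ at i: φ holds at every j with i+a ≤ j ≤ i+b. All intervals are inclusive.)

none

Evaluate at each i in [0,3]:
  i=0: ✗ (fails at j=0)
  i=1: ✗ (fails at j=1)
  i=2: ✗ (fails at j=2)
  i=3: ✗ (fails at j=5)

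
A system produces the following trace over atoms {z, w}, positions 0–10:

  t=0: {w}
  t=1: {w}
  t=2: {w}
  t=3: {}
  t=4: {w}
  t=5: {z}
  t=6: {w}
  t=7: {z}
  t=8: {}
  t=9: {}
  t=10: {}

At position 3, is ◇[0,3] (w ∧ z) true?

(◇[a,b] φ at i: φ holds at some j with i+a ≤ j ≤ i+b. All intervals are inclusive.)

False

Check (w ∧ z) at each j in [3,6]:
  j=3: false
  j=4: false
  j=5: false
  j=6: false
No position in the window satisfies it → formula fails.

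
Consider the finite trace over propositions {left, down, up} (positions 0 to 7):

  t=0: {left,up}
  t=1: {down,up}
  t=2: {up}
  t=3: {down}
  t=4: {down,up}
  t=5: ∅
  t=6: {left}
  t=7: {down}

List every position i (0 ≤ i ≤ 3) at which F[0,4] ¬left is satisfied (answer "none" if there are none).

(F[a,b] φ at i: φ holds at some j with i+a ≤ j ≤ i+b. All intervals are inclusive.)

0, 1, 2, 3

Evaluate at each i in [0,3]:
  i=0: ✓ (witness j=1)
  i=1: ✓ (witness j=1)
  i=2: ✓ (witness j=2)
  i=3: ✓ (witness j=3)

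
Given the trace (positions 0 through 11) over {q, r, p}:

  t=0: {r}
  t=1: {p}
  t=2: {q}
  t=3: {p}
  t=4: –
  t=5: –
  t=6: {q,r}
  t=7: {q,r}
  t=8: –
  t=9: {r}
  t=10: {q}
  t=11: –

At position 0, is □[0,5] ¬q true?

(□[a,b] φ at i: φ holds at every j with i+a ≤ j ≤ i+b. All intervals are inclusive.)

Check ¬q at every j in [0,5]:
  j=0: true
  j=1: true
  j=2: false
  j=3: true
  j=4: true
  j=5: true
Fails at j=2 → formula fails.

False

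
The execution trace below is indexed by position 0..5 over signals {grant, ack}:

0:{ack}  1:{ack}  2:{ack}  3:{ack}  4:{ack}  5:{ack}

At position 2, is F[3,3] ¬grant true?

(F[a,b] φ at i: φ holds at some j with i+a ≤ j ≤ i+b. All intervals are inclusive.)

Check ¬grant at each j in [5,5]:
  j=5: true
Found at j=5 → formula holds.

Yes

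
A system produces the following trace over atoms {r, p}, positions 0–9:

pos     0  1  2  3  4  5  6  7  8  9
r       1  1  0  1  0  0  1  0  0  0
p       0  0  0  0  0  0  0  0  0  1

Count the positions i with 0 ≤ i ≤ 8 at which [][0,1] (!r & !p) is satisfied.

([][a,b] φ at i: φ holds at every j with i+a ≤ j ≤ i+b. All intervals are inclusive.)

2

Evaluate at each i in [0,8]:
  i=0: ✗ (fails at j=0)
  i=1: ✗ (fails at j=1)
  i=2: ✗ (fails at j=3)
  i=3: ✗ (fails at j=3)
  i=4: ✓ (all of [4,5])
  i=5: ✗ (fails at j=6)
  i=6: ✗ (fails at j=6)
  i=7: ✓ (all of [7,8])
  i=8: ✗ (fails at j=9)
Positions where it holds: {4, 7} → 2.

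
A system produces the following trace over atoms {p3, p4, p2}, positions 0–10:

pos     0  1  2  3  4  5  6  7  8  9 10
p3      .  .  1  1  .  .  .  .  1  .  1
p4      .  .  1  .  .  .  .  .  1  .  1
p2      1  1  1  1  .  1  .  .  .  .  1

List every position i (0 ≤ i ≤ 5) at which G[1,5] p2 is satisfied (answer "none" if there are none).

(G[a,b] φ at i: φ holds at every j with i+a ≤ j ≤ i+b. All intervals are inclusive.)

Evaluate at each i in [0,5]:
  i=0: ✗ (fails at j=4)
  i=1: ✗ (fails at j=4)
  i=2: ✗ (fails at j=4)
  i=3: ✗ (fails at j=4)
  i=4: ✗ (fails at j=6)
  i=5: ✗ (fails at j=6)

none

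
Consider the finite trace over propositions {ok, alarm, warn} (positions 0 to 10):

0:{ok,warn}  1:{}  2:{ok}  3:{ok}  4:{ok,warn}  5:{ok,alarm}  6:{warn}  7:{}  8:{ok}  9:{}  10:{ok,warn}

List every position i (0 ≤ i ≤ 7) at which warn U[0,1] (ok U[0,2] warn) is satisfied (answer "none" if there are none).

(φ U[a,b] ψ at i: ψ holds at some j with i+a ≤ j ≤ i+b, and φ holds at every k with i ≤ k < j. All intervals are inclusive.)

Evaluate at each i in [0,7]:
  i=0: ✓ (rhs at j=0)
  i=1: ✗ (lhs fails at k=1 before rhs at j=2)
  i=2: ✓ (rhs at j=2)
  i=3: ✓ (rhs at j=3)
  i=4: ✓ (rhs at j=4)
  i=5: ✓ (rhs at j=5)
  i=6: ✓ (rhs at j=6)
  i=7: ✗ (no rhs in [7,8])

0, 2, 3, 4, 5, 6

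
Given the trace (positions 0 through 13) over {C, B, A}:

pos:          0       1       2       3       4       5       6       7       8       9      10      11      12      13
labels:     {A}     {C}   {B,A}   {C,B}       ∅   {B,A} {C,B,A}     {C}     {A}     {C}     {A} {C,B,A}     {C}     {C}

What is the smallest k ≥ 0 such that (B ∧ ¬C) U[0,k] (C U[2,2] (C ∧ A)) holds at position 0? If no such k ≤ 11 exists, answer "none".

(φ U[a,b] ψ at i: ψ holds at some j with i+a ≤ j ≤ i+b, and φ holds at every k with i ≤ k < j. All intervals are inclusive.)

Need earliest j ≥ 0 with (C U[2,2] (C ∧ A)), and (B ∧ ¬C) at every k in [0,j-1].
  j=0: rhs fails.
  j=1: rhs fails.
  j=2: rhs fails.
  j=3: rhs fails.
  j=4: rhs fails.
  j=5: rhs fails.
  j=6: rhs fails.
  j=7: rhs fails.
  j=8: rhs fails.
  j=9: rhs fails.
  j=10: rhs fails.
  j=11: rhs fails.
No witness within the range → none.

none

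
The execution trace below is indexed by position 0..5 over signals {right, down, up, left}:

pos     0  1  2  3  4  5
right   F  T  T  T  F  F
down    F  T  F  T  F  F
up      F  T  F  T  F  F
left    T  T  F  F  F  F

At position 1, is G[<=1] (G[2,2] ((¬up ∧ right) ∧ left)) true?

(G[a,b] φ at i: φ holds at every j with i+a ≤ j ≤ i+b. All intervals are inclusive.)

Check G[2,2] ((¬up ∧ right) ∧ left) at every j in [1,2]:
  j=1: fails at 3
  j=2: fails at 4
Fails at j=1 → formula fails.

Does not hold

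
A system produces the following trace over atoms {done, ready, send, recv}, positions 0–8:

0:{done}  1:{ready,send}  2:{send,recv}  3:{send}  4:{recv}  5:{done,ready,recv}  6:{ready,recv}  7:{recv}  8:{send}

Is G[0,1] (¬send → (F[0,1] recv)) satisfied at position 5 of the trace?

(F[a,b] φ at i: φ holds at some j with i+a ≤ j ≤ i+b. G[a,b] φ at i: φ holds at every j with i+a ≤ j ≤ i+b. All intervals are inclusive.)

Holds

Check (¬send → (F[0,1] recv)) at every j in [5,6]:
  j=5: antecedent true; consequent holds (witness at 5) → ✓
  j=6: antecedent true; consequent holds (witness at 6) → ✓
All positions satisfy it → formula holds.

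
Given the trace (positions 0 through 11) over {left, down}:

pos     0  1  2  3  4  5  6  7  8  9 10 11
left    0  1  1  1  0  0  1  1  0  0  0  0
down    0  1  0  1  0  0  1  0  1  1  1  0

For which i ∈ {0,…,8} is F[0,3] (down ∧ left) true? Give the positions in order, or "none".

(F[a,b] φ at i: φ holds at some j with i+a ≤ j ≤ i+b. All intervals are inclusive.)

0, 1, 2, 3, 4, 5, 6

Evaluate at each i in [0,8]:
  i=0: ✓ (witness j=1)
  i=1: ✓ (witness j=1)
  i=2: ✓ (witness j=3)
  i=3: ✓ (witness j=3)
  i=4: ✓ (witness j=6)
  i=5: ✓ (witness j=6)
  i=6: ✓ (witness j=6)
  i=7: ✗ (none in [7,10])
  i=8: ✗ (none in [8,11])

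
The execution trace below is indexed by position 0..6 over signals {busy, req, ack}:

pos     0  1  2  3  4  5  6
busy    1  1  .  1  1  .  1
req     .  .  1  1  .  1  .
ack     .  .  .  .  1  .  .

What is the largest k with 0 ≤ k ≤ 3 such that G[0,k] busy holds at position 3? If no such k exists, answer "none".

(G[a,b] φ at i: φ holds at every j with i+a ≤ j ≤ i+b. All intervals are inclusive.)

busy must hold from j=3 onward; find where it first fails.
  j=3: holds
  j=4: holds
  j=5: fails
Holds on [3,4], so largest k = 1.

1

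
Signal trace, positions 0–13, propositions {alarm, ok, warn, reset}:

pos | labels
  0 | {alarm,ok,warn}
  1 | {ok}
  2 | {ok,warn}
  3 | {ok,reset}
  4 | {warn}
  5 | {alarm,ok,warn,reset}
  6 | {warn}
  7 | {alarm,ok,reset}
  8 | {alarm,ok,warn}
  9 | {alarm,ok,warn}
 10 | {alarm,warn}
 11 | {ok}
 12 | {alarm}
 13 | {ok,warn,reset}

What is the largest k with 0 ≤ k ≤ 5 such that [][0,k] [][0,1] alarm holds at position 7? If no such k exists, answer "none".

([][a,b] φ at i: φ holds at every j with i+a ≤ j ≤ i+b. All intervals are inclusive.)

2

[][0,1] alarm must hold from j=7 onward; find where it first fails.
  j=7: holds
  j=8: holds
  j=9: holds
  j=10: fails
Holds on [7,9], so largest k = 2.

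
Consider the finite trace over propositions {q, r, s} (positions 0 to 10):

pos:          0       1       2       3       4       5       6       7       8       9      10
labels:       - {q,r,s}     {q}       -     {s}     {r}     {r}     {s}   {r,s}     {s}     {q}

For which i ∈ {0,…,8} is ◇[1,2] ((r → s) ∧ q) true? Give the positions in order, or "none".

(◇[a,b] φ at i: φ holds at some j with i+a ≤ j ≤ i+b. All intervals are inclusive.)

0, 1, 8

Evaluate at each i in [0,8]:
  i=0: ✓ (witness j=1)
  i=1: ✓ (witness j=2)
  i=2: ✗ (none in [3,4])
  i=3: ✗ (none in [4,5])
  i=4: ✗ (none in [5,6])
  i=5: ✗ (none in [6,7])
  i=6: ✗ (none in [7,8])
  i=7: ✗ (none in [8,9])
  i=8: ✓ (witness j=10)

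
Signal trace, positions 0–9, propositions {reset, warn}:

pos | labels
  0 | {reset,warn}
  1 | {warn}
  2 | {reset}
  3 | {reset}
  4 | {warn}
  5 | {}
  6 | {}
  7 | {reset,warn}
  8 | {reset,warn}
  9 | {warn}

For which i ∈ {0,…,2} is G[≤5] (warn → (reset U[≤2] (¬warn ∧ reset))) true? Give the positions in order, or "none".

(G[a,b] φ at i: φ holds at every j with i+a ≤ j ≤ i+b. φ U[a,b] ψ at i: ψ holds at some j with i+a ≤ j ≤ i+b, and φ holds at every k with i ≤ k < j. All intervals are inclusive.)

Evaluate at each i in [0,2]:
  i=0: ✗ (fails at j=0)
  i=1: ✗ (fails at j=1)
  i=2: ✗ (fails at j=4)

none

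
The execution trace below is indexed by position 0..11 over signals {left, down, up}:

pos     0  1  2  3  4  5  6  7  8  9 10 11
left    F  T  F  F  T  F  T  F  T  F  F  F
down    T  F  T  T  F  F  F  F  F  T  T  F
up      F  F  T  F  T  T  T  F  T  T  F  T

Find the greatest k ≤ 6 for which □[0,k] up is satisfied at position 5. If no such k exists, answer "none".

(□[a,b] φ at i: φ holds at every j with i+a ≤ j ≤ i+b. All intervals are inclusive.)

up must hold from j=5 onward; find where it first fails.
  j=5: holds
  j=6: holds
  j=7: fails
Holds on [5,6], so largest k = 1.

1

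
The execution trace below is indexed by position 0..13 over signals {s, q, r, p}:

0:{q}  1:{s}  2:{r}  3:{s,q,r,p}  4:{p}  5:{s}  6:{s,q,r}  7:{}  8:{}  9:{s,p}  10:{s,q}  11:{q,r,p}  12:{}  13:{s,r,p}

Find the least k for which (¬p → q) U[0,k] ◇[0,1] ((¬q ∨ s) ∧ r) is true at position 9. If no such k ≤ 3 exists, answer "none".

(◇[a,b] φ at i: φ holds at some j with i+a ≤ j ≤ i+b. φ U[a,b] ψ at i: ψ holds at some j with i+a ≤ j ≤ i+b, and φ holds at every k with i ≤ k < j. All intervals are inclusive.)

Need earliest j ≥ 9 with ◇[0,1] ((¬q ∨ s) ∧ r), and (¬p → q) at every k in [9,j-1].
  j=9: rhs fails.
  j=10: rhs fails.
  j=11: rhs fails.
  j=12: rhs holds; lhs holds on [9,11]. k = 3.

3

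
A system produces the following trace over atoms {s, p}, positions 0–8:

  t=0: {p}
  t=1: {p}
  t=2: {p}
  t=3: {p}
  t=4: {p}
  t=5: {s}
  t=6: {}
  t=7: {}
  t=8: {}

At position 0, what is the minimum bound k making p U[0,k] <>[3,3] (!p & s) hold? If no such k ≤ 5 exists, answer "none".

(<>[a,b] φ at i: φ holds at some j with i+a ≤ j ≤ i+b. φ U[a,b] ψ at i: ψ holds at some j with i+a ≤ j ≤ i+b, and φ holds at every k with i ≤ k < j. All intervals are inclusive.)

2

Need earliest j ≥ 0 with <>[3,3] (!p & s), and p at every k in [0,j-1].
  j=0: rhs fails.
  j=1: rhs fails.
  j=2: rhs holds; lhs holds on [0,1]. k = 2.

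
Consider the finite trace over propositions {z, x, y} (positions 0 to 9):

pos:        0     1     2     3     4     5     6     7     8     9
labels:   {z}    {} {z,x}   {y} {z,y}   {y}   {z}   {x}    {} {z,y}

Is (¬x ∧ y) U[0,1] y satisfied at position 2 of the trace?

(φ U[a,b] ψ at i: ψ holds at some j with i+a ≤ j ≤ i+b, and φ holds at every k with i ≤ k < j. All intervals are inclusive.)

Need some j in [2,3] with y, and (¬x ∧ y) at every k in [2,j-1].
  j=2: y false.
  j=3: y holds, but (¬x ∧ y) fails at k=2 → not this j.
No j in the window works → until fails.

Does not hold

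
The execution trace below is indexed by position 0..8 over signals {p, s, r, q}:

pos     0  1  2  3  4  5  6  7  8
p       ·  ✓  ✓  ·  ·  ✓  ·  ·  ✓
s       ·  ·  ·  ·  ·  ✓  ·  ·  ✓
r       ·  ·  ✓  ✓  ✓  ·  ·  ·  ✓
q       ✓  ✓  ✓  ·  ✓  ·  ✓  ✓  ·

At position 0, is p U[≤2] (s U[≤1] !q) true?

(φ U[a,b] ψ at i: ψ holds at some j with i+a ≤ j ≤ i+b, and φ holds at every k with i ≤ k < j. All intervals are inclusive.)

Need some j in [0,2] with (s U[≤1] !q), and p at every k in [0,j-1].
  j=0: (s U[≤1] !q) — fails.
  j=1: (s U[≤1] !q) — fails.
  j=2: (s U[≤1] !q) — fails.
No j in the window works → until fails.

No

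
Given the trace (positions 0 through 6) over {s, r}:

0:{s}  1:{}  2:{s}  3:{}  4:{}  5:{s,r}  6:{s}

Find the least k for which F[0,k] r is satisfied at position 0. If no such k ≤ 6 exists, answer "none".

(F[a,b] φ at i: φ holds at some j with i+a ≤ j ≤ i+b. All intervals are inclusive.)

Scan j = 0,1,… for r:
  j=0: fails
  j=1: fails
  j=2: fails
  j=3: fails
  j=4: fails
  j=5: holds
First hit at j=5, so smallest k = 5-0 = 5.

5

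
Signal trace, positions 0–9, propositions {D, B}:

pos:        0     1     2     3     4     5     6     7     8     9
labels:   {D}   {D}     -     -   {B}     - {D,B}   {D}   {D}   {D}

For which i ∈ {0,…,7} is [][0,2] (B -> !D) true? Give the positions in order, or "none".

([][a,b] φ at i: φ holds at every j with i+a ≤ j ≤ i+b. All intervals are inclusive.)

0, 1, 2, 3, 7

Evaluate at each i in [0,7]:
  i=0: ✓ (all of [0,2])
  i=1: ✓ (all of [1,3])
  i=2: ✓ (all of [2,4])
  i=3: ✓ (all of [3,5])
  i=4: ✗ (fails at j=6)
  i=5: ✗ (fails at j=6)
  i=6: ✗ (fails at j=6)
  i=7: ✓ (all of [7,9])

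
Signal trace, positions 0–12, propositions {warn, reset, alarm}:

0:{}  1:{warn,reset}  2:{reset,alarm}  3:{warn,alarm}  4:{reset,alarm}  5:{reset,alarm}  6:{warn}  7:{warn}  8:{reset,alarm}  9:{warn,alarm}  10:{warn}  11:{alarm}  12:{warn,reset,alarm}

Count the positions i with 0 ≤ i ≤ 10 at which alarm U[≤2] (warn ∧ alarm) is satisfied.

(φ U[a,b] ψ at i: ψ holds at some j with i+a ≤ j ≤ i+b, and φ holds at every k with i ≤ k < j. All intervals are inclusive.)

Evaluate at each i in [0,10]:
  i=0: ✗ (no rhs in [0,2])
  i=1: ✗ (lhs fails at k=1 before rhs at j=3)
  i=2: ✓ (rhs at j=3; lhs holds on [2,2])
  i=3: ✓ (rhs at j=3)
  i=4: ✗ (no rhs in [4,6])
  i=5: ✗ (no rhs in [5,7])
  i=6: ✗ (no rhs in [6,8])
  i=7: ✗ (lhs fails at k=7 before rhs at j=9)
  i=8: ✓ (rhs at j=9; lhs holds on [8,8])
  i=9: ✓ (rhs at j=9)
  i=10: ✗ (lhs fails at k=10 before rhs at j=12)
Positions where it holds: {2, 3, 8, 9} → 4.

4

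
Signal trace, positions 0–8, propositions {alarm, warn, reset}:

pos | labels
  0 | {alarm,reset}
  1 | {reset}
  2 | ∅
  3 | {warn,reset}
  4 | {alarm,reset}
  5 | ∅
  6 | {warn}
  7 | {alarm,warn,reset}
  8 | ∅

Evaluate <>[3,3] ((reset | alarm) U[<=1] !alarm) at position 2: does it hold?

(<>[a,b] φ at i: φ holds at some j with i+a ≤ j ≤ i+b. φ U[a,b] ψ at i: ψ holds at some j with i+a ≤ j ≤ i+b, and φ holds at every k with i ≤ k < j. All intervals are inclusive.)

True

Check ((reset | alarm) U[<=1] !alarm) at each j in [5,5]:
  j=5: holds
Found at j=5 → formula holds.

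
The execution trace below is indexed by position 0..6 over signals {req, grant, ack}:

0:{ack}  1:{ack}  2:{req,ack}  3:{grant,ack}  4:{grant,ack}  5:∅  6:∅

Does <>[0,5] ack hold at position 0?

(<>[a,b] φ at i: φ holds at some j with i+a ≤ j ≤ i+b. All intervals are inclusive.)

Check ack at each j in [0,5]:
  j=0: true
  j=1: true
  j=2: true
  j=3: true
  j=4: true
  j=5: false
Found at j=0 → formula holds.

True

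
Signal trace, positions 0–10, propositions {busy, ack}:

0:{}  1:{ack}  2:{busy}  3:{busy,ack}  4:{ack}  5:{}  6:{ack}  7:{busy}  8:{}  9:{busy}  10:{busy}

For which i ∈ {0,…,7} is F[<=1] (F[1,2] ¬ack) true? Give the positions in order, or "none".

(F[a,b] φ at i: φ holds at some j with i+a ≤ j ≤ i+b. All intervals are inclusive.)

0, 1, 2, 3, 4, 5, 6, 7

Evaluate at each i in [0,7]:
  i=0: ✓ (witness j=0)
  i=1: ✓ (witness j=1)
  i=2: ✓ (witness j=3)
  i=3: ✓ (witness j=3)
  i=4: ✓ (witness j=4)
  i=5: ✓ (witness j=5)
  i=6: ✓ (witness j=6)
  i=7: ✓ (witness j=7)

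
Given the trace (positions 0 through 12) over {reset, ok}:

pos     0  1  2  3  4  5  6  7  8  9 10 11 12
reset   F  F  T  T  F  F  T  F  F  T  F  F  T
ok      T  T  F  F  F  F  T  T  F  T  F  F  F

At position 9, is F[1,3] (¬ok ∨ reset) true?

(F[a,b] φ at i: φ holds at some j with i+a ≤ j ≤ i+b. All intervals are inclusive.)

Holds

Check (¬ok ∨ reset) at each j in [10,12]:
  j=10: true
  j=11: true
  j=12: true
Found at j=10 → formula holds.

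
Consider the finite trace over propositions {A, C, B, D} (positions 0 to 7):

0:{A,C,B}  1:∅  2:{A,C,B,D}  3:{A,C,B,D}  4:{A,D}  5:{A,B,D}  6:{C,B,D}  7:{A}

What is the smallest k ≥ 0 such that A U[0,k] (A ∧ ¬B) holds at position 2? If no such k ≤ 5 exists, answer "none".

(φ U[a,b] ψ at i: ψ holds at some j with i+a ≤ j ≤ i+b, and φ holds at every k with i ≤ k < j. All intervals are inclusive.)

Need earliest j ≥ 2 with (A ∧ ¬B), and A at every k in [2,j-1].
  j=2: rhs fails.
  j=3: rhs fails.
  j=4: rhs holds; lhs holds on [2,3]. k = 2.

2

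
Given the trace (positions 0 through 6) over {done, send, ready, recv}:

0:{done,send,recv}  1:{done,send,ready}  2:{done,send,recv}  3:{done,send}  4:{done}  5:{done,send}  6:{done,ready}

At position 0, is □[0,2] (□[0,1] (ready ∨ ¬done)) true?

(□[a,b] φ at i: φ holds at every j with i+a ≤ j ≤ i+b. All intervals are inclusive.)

Does not hold

Check □[0,1] (ready ∨ ¬done) at every j in [0,2]:
  j=0: fails at 0
  j=1: fails at 2
  j=2: fails at 2
Fails at j=0 → formula fails.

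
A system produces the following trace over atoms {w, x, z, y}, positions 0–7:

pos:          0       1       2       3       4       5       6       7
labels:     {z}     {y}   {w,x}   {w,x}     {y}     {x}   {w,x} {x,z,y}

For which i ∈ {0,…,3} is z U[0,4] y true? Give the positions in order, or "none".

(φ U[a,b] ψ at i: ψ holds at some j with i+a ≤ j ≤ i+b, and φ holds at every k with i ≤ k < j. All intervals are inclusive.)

Evaluate at each i in [0,3]:
  i=0: ✓ (rhs at j=1; lhs holds on [0,0])
  i=1: ✓ (rhs at j=1)
  i=2: ✗ (lhs fails at k=2 before rhs at j=4)
  i=3: ✗ (lhs fails at k=3 before rhs at j=4)

0, 1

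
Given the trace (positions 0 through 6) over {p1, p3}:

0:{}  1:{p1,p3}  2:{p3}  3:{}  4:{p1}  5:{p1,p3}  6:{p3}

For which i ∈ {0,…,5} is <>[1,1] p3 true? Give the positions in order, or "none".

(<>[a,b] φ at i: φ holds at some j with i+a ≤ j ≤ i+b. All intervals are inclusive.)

0, 1, 4, 5

Evaluate at each i in [0,5]:
  i=0: ✓ (witness j=1)
  i=1: ✓ (witness j=2)
  i=2: ✗ (none in [3,3])
  i=3: ✗ (none in [4,4])
  i=4: ✓ (witness j=5)
  i=5: ✓ (witness j=6)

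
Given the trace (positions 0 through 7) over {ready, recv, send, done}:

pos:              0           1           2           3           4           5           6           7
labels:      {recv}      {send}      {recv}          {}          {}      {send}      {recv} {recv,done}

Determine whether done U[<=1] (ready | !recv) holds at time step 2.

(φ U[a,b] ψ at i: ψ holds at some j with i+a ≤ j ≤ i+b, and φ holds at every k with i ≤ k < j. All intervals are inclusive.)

No

Need some j in [2,3] with (ready | !recv), and done at every k in [2,j-1].
  j=2: (ready | !recv) false.
  j=3: (ready | !recv) holds, but done fails at k=2 → not this j.
No j in the window works → until fails.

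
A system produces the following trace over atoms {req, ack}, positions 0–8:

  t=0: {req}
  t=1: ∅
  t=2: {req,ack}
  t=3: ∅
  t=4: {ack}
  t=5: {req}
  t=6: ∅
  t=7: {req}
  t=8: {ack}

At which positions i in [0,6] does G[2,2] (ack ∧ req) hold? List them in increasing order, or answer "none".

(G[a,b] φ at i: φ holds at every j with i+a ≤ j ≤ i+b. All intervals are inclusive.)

Evaluate at each i in [0,6]:
  i=0: ✓ (all of [2,2])
  i=1: ✗ (fails at j=3)
  i=2: ✗ (fails at j=4)
  i=3: ✗ (fails at j=5)
  i=4: ✗ (fails at j=6)
  i=5: ✗ (fails at j=7)
  i=6: ✗ (fails at j=8)

0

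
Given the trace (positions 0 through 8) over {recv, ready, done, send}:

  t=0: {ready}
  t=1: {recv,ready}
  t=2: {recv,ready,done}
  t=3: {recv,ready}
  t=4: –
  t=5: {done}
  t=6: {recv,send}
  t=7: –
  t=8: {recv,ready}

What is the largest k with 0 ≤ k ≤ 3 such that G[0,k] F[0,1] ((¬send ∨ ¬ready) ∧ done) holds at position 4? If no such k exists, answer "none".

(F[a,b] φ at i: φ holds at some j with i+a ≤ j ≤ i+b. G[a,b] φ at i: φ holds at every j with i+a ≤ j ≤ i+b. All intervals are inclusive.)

1

F[0,1] ((¬send ∨ ¬ready) ∧ done) must hold from j=4 onward; find where it first fails.
  j=4: holds
  j=5: holds
  j=6: fails
Holds on [4,5], so largest k = 1.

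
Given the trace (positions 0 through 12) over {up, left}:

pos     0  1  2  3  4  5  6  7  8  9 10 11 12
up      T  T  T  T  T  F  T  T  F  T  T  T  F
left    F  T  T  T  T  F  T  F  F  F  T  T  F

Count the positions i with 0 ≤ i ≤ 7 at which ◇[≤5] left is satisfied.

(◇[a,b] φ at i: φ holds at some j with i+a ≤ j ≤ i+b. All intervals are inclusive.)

Evaluate at each i in [0,7]:
  i=0: ✓ (witness j=1)
  i=1: ✓ (witness j=1)
  i=2: ✓ (witness j=2)
  i=3: ✓ (witness j=3)
  i=4: ✓ (witness j=4)
  i=5: ✓ (witness j=6)
  i=6: ✓ (witness j=6)
  i=7: ✓ (witness j=10)
Positions where it holds: {0, 1, 2, 3, 4, 5, 6, 7} → 8.

8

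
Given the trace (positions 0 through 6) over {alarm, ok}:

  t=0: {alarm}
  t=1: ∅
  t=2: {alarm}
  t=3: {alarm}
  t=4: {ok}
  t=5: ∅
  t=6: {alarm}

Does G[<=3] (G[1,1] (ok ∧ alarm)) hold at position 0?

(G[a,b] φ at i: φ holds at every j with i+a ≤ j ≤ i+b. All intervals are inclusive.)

No

Check G[1,1] (ok ∧ alarm) at every j in [0,3]:
  j=0: fails at 1
  j=1: fails at 2
  j=2: fails at 3
  j=3: fails at 4
Fails at j=0 → formula fails.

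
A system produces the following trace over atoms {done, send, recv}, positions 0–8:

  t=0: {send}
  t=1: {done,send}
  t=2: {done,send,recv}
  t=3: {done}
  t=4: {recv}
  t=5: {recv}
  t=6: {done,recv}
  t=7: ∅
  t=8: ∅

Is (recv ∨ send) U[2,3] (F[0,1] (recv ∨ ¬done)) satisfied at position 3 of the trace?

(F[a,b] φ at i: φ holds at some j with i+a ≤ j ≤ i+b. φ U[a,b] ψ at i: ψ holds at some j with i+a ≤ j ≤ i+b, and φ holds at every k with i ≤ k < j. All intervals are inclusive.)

Need some j in [5,6] with F[0,1] (recv ∨ ¬done), and (recv ∨ send) at every k in [3,j-1].
  j=5: F[0,1] (recv ∨ ¬done) holds, but (recv ∨ send) fails at k=3 → not this j.
  j=6: F[0,1] (recv ∨ ¬done) holds, but (recv ∨ send) fails at k=3 → not this j.
No j in the window works → until fails.

No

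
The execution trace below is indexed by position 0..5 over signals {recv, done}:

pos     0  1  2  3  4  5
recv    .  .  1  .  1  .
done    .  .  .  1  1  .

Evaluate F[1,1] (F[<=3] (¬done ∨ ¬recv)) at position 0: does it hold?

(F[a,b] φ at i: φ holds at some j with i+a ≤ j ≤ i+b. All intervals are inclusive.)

Check F[<=3] (¬done ∨ ¬recv) at each j in [1,1]:
  j=1: holds (witness at 1)
Found at j=1 → formula holds.

True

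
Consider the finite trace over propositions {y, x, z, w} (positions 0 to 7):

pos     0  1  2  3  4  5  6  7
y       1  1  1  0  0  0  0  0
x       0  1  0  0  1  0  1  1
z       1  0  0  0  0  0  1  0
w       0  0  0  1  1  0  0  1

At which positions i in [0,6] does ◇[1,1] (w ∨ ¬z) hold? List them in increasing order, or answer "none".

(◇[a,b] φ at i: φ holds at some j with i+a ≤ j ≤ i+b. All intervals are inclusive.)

0, 1, 2, 3, 4, 6

Evaluate at each i in [0,6]:
  i=0: ✓ (witness j=1)
  i=1: ✓ (witness j=2)
  i=2: ✓ (witness j=3)
  i=3: ✓ (witness j=4)
  i=4: ✓ (witness j=5)
  i=5: ✗ (none in [6,6])
  i=6: ✓ (witness j=7)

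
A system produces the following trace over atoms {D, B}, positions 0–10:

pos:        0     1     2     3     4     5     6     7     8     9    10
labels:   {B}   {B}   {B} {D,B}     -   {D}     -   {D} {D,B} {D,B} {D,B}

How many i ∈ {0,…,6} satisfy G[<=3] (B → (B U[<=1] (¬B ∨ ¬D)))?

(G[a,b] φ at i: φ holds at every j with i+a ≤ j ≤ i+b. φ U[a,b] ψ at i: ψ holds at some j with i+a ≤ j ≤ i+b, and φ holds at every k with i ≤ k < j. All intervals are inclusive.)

Evaluate at each i in [0,6]:
  i=0: ✓ (all of [0,3])
  i=1: ✓ (all of [1,4])
  i=2: ✓ (all of [2,5])
  i=3: ✓ (all of [3,6])
  i=4: ✓ (all of [4,7])
  i=5: ✗ (fails at j=8)
  i=6: ✗ (fails at j=8)
Positions where it holds: {0, 1, 2, 3, 4} → 5.

5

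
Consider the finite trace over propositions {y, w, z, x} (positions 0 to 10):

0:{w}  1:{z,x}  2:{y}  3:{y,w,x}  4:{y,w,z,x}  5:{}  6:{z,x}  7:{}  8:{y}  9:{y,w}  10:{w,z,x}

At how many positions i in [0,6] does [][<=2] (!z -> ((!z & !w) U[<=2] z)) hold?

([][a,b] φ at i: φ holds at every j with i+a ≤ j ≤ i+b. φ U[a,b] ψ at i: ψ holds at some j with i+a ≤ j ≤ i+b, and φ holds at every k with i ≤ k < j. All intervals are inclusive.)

Evaluate at each i in [0,6]:
  i=0: ✗ (fails at j=0)
  i=1: ✗ (fails at j=2)
  i=2: ✗ (fails at j=2)
  i=3: ✗ (fails at j=3)
  i=4: ✓ (all of [4,6])
  i=5: ✗ (fails at j=7)
  i=6: ✗ (fails at j=7)
Positions where it holds: {4} → 1.

1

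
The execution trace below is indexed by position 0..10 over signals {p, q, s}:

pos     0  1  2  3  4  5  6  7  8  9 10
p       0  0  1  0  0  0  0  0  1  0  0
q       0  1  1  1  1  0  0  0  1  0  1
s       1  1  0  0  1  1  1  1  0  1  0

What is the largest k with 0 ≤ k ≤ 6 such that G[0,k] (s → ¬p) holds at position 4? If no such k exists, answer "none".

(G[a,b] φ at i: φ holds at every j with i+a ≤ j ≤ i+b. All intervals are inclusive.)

6

(s → ¬p) must hold from j=4 onward; find where it first fails.
  j=4: holds
  j=5: holds
  j=6: holds
  j=7: holds
  j=8: holds
  j=9: holds
  j=10: holds
Holds through j=10; largest k = 6.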